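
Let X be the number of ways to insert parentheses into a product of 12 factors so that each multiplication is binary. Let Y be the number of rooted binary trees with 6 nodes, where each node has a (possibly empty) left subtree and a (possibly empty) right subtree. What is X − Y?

58654

Bracketing 12 factors into binary products is counted by C_{12−1} = C_11. So X = C_11 = 58786.
There are C_n binary search tree shapes on n keys; with n = 6 that is C_6. So Y = C_6 = 132.
X − Y = 58786 − 132 = 58654.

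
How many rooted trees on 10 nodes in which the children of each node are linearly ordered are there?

4862

Rooted ordered (plane) trees on m nodes have m−1 edges and are counted by C_{m−1}; m = 10 gives C_9.
C_9 = 4862.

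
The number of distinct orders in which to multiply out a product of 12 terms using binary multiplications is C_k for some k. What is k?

Parenthesizations of m factors correspond to full binary trees with m leaves, counted by C_{m−1}; m = 12 gives C_11.

11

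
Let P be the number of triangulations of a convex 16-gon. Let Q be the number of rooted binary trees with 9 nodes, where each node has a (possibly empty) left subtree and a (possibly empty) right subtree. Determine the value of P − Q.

Triangulations of a convex m-gon are counted by C_{m−2}; with m = 16 this is C_14. So P = C_14 = 2674440.
Binary trees (left/right distinguished) on n nodes are counted by C_n; here n = 9. So Q = C_9 = 4862.
P − Q = 2674440 − 4862 = 2669578.

2669578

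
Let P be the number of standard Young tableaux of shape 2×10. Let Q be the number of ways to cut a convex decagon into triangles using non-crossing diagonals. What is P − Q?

Standard Young tableaux of shape 2×n are counted by C_n; here n = 10. So P = C_10 = 16796.
Triangulations of a convex m-gon are counted by C_{m−2}; with m = 10 this is C_8. So Q = C_8 = 1430.
P − Q = 16796 − 1430 = 15366.

15366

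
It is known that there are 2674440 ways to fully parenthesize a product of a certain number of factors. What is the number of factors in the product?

Parenthesizations of m factors are counted by C_{m−1}. The Catalan number equal to 2674440 is C_14.
So the index is 14, and the number of factors is 14 + 1 = 15.

15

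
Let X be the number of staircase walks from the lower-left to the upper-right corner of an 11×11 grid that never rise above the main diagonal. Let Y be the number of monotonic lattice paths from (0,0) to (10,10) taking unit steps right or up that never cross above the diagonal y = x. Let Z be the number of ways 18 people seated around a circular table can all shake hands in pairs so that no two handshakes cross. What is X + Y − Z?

70720

Sub-diagonal monotone paths from (0,0) to (11,11) biject with Dyck paths of semilength 11, giving C_11. So X = C_11 = 58786.
Sub-diagonal monotone paths from (0,0) to (10,10) biject with Dyck paths of semilength 10, giving C_10. So Y = C_10 = 16796.
With 18 = 2·9 people, non-crossing handshake pairings are non-crossing perfect matchings on a circle, counted by C_9. So Z = C_9 = 4862.
X + Y − Z = 58786 + 16796 − 4862 = 70720.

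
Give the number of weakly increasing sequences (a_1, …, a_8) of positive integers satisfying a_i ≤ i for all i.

1430

Such sub-staircase sequences of length n are counted by C_n; here n = 8.
C_8 = 1430.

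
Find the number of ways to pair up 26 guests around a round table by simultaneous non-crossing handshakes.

742900

With 26 = 2·13 people, non-crossing handshake pairings are non-crossing perfect matchings on a circle, counted by C_13.
C_13 = 742900.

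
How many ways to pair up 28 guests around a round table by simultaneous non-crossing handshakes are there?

2674440

With 28 = 2·14 people, non-crossing handshake pairings are non-crossing perfect matchings on a circle, counted by C_14.
C_14 = C(28,14)/15 = 40116600/15 = 2674440.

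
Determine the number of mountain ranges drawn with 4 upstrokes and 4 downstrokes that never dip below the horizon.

14

Dyck paths of semilength n (length 2n) are counted by C_n; here n = 4.
C_4 = C(8,4)/5 = 70/5 = 14.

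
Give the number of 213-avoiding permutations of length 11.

58786

For any fixed pattern of length 3, the pattern-avoiding permutations of [11] number C_11.
C_11 = 58786.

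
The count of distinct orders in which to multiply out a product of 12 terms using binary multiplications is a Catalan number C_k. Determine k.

Ways to associate a product of 12 factors correspond to binary trees on 12 leaves, so the count is C_11.

11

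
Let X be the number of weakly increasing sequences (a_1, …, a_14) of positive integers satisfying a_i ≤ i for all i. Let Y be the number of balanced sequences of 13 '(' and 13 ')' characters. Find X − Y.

Weakly increasing sequences with a_i ≤ i biject with Dyck paths of semilength 14, so there are C_14. So X = C_14 = 2674440.
Balanced strings of n pairs of brackets are counted by C_n; here n = 13. So Y = C_13 = 742900.
X − Y = 2674440 − 742900 = 1931540.

1931540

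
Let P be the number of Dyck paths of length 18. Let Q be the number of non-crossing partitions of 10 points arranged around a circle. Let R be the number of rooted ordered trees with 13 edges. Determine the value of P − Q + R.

730966

Paths of 9 up- and 9 down-steps that never dip below the axis are Dyck paths; their count is C_9. So P = C_9 = 4862.
The non-crossing partitions of [10] form a lattice of size C_10. So Q = C_10 = 16796.
A rooted plane tree with 13 edges has 14 nodes, and the count is C_13. So R = C_13 = 742900.
P − Q + R = 4862 − 16796 + 742900 = 730966.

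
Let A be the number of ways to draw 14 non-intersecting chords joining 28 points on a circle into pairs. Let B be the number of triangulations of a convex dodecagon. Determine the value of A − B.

Non-crossing perfect matchings of 2n points on a circle are counted by C_n; with 28 points, n = 14. So A = C_14 = 2674440.
Triangulations of a convex m-gon are counted by C_{m−2}; with m = 12 this is C_10. So B = C_10 = 16796.
A − B = 2674440 − 16796 = 2657644.

2657644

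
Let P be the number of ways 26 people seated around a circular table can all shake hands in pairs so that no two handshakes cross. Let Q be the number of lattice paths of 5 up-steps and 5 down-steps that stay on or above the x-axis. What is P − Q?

742858

With 26 = 2·13 people, non-crossing handshake pairings are non-crossing perfect matchings on a circle, counted by C_13. So P = C_13 = 742900.
A Dyck path with 5 up-steps and 5 down-steps has semilength 5, so there are C_5 of them. So Q = C_5 = 42.
P − Q = 742900 − 42 = 742858.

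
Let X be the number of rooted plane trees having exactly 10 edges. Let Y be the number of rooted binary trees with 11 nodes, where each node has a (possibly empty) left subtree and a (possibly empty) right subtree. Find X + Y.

75582

Rooted ordered trees with n edges are counted by C_n; here n = 10. So X = C_10 = 16796.
There are C_n binary search tree shapes on n keys; with n = 11 that is C_11. So Y = C_11 = 58786.
X + Y = 16796 + 58786 = 75582.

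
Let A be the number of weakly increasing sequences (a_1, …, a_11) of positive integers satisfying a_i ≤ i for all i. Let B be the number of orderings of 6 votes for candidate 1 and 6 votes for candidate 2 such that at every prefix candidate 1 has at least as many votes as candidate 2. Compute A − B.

Weakly increasing sequences with a_i ≤ i biject with Dyck paths of semilength 11, so there are C_11. So A = C_11 = 58786.
Reading a vote for the leader as '(' and for the other as ')' turns such a sequence into a balanced string of 6 pairs, so the count is C_6. So B = C_6 = 132.
A − B = 58786 − 132 = 58654.

58654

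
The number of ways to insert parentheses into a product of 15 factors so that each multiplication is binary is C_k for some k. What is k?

Bracketing 15 factors into binary products is counted by C_{15−1} = C_14.

14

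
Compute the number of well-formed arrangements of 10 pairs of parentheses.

16796

A balanced arrangement of 10 bracket pairs is a Dyck word of semilength 10, so the count is C_10.
C_10 = C(20,10)/11 = 184756/11 = 16796.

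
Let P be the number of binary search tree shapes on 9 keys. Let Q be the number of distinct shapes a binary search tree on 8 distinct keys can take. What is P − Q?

Rooted binary trees with 9 nodes (each child slot possibly empty) number C_9. So P = C_9 = 4862.
Rooted binary trees with 8 nodes (each child slot possibly empty) number C_8. So Q = C_8 = 1430.
P − Q = 4862 − 1430 = 3432.

3432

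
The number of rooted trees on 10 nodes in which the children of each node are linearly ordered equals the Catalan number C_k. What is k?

Rooted ordered (plane) trees on m nodes have m−1 edges and are counted by C_{m−1}; m = 10 gives C_9.

9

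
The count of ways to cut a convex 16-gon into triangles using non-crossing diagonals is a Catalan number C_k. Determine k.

14

The number of triangulations of a 16-gon is the Catalan number C_14 (index = sides − 2).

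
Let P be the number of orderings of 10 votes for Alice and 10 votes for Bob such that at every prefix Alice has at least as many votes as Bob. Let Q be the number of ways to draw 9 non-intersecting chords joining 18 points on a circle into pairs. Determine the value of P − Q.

Reading a vote for the leader as '(' and for the other as ')' turns such a sequence into a balanced string of 10 pairs, so the count is C_10. So P = C_10 = 16796.
Pairing 18 circle points by 9 non-crossing chords gives C_9 matchings. So Q = C_9 = 4862.
P − Q = 16796 − 4862 = 11934.

11934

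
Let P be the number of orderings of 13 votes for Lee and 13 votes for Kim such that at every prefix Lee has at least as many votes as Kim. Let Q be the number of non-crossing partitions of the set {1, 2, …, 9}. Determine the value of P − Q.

Reading a vote for the leader as '(' and for the other as ')' turns such a sequence into a balanced string of 13 pairs, so the count is C_13. So P = C_13 = 742900.
The non-crossing partitions of [9] form a lattice of size C_9. So Q = C_9 = 4862.
P − Q = 742900 − 4862 = 738038.

738038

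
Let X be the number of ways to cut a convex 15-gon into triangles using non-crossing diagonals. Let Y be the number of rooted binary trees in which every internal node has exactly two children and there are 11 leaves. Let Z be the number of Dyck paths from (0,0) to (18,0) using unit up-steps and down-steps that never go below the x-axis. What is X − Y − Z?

A convex 15-gon is triangulated into 13 triangles, and the number of such triangulations is the Catalan number C_{15−2} = C_13. So X = C_13 = 742900.
A full binary tree with L leaves has L−1 internal nodes and is counted by C_{L−1}; L = 11 gives C_10. So Y = C_10 = 16796.
Paths of 9 up- and 9 down-steps that never dip below the axis are Dyck paths; their count is C_9. So Z = C_9 = 4862.
X − Y − Z = 742900 − 16796 − 4862 = 721242.

721242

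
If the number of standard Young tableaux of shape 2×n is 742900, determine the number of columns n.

13

Standard Young tableaux of shape 2×n are counted by C_n. Since C_13 = 742900, the index is 13.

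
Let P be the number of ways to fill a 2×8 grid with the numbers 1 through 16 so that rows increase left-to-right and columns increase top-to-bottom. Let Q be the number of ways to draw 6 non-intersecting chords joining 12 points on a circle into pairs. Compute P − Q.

1298

By the hook-length formula (or a Dyck-path bijection), SYT of shape 2×8 number C_8. So P = C_8 = 1430.
Pairing 12 circle points by 6 non-crossing chords gives C_6 matchings. So Q = C_6 = 132.
P − Q = 1430 − 132 = 1298.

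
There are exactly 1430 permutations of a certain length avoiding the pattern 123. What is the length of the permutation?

8

Permutations of [n] avoiding a fixed length-3 pattern are counted by C_n, and C_8 = 1430.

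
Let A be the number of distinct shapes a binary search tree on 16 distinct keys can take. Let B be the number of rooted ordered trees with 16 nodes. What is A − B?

Binary trees (left/right distinguished) on n nodes are counted by C_n; here n = 16. So A = C_16 = 35357670.
Rooted ordered (plane) trees on m nodes have m−1 edges and are counted by C_{m−1}; m = 16 gives C_15. So B = C_15 = 9694845.
A − B = 35357670 − 9694845 = 25662825.

25662825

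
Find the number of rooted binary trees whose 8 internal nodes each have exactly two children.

The number of full binary trees on 8 internal nodes is the Catalan number C_8.
C_8 = 1430.

1430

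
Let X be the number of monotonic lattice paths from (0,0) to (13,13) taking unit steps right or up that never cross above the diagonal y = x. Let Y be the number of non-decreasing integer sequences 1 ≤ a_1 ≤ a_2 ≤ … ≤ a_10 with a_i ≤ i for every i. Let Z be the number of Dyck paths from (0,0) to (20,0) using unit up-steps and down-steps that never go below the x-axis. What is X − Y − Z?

Monotone paths in an n×n grid that stay weakly below the diagonal are counted by C_n; here n = 13. So X = C_13 = 742900.
Such sub-staircase sequences of length n are counted by C_n; here n = 10. So Y = C_10 = 16796.
A Dyck path with 10 up-steps and 10 down-steps has semilength 10, so there are C_10 of them. So Z = C_10 = 16796.
X − Y − Z = 742900 − 16796 − 16796 = 709308.

709308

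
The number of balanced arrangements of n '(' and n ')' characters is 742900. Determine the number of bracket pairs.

Balanced strings of n bracket-pairs are counted by C_n. Since C_13 = 742900, the index is 13.

13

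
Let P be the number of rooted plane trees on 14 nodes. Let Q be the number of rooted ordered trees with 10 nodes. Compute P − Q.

Rooted ordered (plane) trees on m nodes have m−1 edges and are counted by C_{m−1}; m = 14 gives C_13. So P = C_13 = 742900.
A rooted plane tree on 10 nodes has 9 edges, and such trees are counted by C_9. So Q = C_9 = 4862.
P − Q = 742900 − 4862 = 738038.

738038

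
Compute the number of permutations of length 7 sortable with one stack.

By Knuth's characterisation, the stack-sortable permutations of length 7 are the 231-avoiders, numbering C_7.
C_7 = 429.

429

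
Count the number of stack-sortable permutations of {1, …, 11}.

Stack-sortable permutations are exactly the 231-avoiding ones, counted by C_n; here n = 11.
C_11 = C_10 · 2(2·10+1)/(10+2) = 16796 · 42/12 = 58786.

58786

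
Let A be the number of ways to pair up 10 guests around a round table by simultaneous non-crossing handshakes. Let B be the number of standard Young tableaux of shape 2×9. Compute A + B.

4904

With 10 = 2·5 people, non-crossing handshake pairings are non-crossing perfect matchings on a circle, counted by C_5. So A = C_5 = 42.
Standard Young tableaux of shape 2×n are counted by C_n; here n = 9. So B = C_9 = 4862.
A + B = 42 + 4862 = 4904.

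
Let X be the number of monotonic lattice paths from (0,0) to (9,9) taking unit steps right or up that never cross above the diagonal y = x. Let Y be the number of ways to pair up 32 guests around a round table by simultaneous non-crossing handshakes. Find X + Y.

35362532

Sub-diagonal monotone paths from (0,0) to (9,9) biject with Dyck paths of semilength 9, giving C_9. So X = C_9 = 4862.
Non-crossing handshake pairings of 2n people are counted by C_n; 32 people gives n = 16. So Y = C_16 = 35357670.
X + Y = 4862 + 35357670 = 35362532.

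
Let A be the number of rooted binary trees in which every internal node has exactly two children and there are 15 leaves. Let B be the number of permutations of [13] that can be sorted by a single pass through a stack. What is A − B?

Full binary trees with 15 leaves have 15−1 = 14 internal nodes, so there are C_14 of them. So A = C_14 = 2674440.
Stack-sortable permutations are exactly the 231-avoiding ones, counted by C_n; here n = 13. So B = C_13 = 742900.
A − B = 2674440 − 742900 = 1931540.

1931540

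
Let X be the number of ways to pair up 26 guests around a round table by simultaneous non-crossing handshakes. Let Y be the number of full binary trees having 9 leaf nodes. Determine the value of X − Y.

Non-crossing handshake pairings of 2n people are counted by C_n; 26 people gives n = 13. So X = C_13 = 742900.
Full binary trees with 9 leaves have 9−1 = 8 internal nodes, so there are C_8 of them. So Y = C_8 = 1430.
X − Y = 742900 − 1430 = 741470.

741470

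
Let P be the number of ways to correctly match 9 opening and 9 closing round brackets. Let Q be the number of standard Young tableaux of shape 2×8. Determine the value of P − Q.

A balanced arrangement of 9 bracket pairs is a Dyck word of semilength 9, so the count is C_9. So P = C_9 = 4862.
By the hook-length formula (or a Dyck-path bijection), SYT of shape 2×8 number C_8. So Q = C_8 = 1430.
P − Q = 4862 − 1430 = 3432.

3432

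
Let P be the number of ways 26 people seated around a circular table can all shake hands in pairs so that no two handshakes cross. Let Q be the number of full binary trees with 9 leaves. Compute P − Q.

With 26 = 2·13 people, non-crossing handshake pairings are non-crossing perfect matchings on a circle, counted by C_13. So P = C_13 = 742900.
A full binary tree with L leaves has L−1 internal nodes and is counted by C_{L−1}; L = 9 gives C_8. So Q = C_8 = 1430.
P − Q = 742900 − 1430 = 741470.

741470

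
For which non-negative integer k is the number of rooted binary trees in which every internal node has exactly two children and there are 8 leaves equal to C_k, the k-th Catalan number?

7

A full binary tree with L leaves has L−1 internal nodes and is counted by C_{L−1}; L = 8 gives C_7.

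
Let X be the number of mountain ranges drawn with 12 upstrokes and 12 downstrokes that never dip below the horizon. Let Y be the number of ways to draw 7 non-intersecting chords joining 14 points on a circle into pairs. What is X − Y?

Paths of 12 up- and 12 down-steps that never dip below the axis are Dyck paths; their count is C_12. So X = C_12 = 208012.
Non-crossing perfect matchings of 2n points on a circle are counted by C_n; with 14 points, n = 7. So Y = C_7 = 429.
X − Y = 208012 − 429 = 207583.

207583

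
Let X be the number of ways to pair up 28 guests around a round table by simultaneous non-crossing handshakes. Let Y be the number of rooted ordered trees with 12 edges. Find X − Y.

With 28 = 2·14 people, non-crossing handshake pairings are non-crossing perfect matchings on a circle, counted by C_14. So X = C_14 = 2674440.
A rooted plane tree with 12 edges has 13 nodes, and the count is C_12. So Y = C_12 = 208012.
X − Y = 2674440 − 208012 = 2466428.

2466428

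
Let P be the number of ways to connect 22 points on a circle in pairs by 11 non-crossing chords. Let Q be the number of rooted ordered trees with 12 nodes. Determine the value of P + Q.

117572

Pairing 22 circle points by 11 non-crossing chords gives C_11 matchings. So P = C_11 = 58786.
Rooted ordered (plane) trees on m nodes have m−1 edges and are counted by C_{m−1}; m = 12 gives C_11. So Q = C_11 = 58786.
P + Q = 58786 + 58786 = 117572.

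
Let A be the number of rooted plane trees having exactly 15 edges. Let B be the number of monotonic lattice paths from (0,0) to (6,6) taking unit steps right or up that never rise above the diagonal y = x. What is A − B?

9694713

A rooted plane tree with 15 edges has 16 nodes, and the count is C_15. So A = C_15 = 9694845.
Sub-diagonal monotone paths from (0,0) to (6,6) biject with Dyck paths of semilength 6, giving C_6. So B = C_6 = 132.
A − B = 9694845 − 132 = 9694713.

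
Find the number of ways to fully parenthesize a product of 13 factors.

208012

Bracketing 13 factors into binary products is counted by C_{13−1} = C_12.
C_12 = C(24,12)/13 = 2704156/13 = 208012.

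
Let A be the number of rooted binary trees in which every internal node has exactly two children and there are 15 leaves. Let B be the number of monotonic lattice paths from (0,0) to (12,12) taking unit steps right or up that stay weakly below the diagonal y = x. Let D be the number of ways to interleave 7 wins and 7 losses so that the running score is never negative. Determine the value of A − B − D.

A full binary tree with L leaves has L−1 internal nodes and is counted by C_{L−1}; L = 15 gives C_14. So A = C_14 = 2674440.
Sub-diagonal monotone paths from (0,0) to (12,12) biject with Dyck paths of semilength 12, giving C_12. So B = C_12 = 208012.
Ballot sequences with n votes each where one side never trails are Dyck words, counted by C_n; here n = 7. So D = C_7 = 429.
A − B − D = 2674440 − 208012 − 429 = 2465999.

2465999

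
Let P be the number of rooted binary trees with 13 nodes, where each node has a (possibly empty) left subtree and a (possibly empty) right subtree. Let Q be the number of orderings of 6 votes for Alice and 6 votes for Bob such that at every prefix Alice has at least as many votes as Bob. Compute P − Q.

742768

Binary trees (left/right distinguished) on n nodes are counted by C_n; here n = 13. So P = C_13 = 742900.
Ballot sequences with n votes each where one side never trails are Dyck words, counted by C_n; here n = 6. So Q = C_6 = 132.
P − Q = 742900 − 132 = 742768.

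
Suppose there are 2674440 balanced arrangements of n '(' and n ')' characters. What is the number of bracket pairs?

Balanced strings of n bracket-pairs are counted by C_n, and C_14 = 2674440.

14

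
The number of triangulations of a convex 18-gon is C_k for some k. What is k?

16

The number of triangulations of an 18-gon is the Catalan number C_16 (index = sides − 2).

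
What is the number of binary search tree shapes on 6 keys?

Binary trees (left/right distinguished) on n nodes are counted by C_n; here n = 6.
C_6 = C(12,6)/7 = 924/7 = 132.

132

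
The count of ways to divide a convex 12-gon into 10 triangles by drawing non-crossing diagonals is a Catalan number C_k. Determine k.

The number of triangulations of a 12-gon is the Catalan number C_10 (index = sides − 2).

10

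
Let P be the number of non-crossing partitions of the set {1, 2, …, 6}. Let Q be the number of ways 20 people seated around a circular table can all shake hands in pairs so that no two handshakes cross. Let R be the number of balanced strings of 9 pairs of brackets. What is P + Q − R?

Non-crossing partitions of an n-element set are counted by C_n; here n = 6. So P = C_6 = 132.
Non-crossing handshake pairings of 2n people are counted by C_n; 20 people gives n = 10. So Q = C_10 = 16796.
A balanced arrangement of 9 bracket pairs is a Dyck word of semilength 9, so the count is C_9. So R = C_9 = 4862.
P + Q − R = 132 + 16796 − 4862 = 12066.

12066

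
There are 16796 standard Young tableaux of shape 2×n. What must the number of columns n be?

Standard Young tableaux of shape 2×n are counted by C_n. Since C_10 = 16796, the index is 10.

10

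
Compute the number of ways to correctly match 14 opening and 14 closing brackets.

A balanced arrangement of 14 bracket pairs is a Dyck word of semilength 14, so the count is C_14.
C_14 = C(28,14)/15 = 40116600/15 = 2674440.

2674440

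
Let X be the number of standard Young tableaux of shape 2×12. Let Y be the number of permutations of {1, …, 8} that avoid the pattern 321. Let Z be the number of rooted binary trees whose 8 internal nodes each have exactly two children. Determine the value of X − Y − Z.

Standard Young tableaux of shape 2×n are counted by C_n; here n = 12. So X = C_12 = 208012.
For any fixed pattern of length 3, the pattern-avoiding permutations of [8] number C_8. So Y = C_8 = 1430.
Full binary trees with n internal nodes are counted by C_n; here n = 8. So Z = C_8 = 1430.
X − Y − Z = 208012 − 1430 − 1430 = 205152.

205152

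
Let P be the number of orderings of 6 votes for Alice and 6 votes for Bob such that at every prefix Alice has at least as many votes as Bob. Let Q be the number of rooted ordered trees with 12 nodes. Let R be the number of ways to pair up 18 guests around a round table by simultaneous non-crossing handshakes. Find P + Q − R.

54056

Ballot sequences with n votes each where one side never trails are Dyck words, counted by C_n; here n = 6. So P = C_6 = 132.
A rooted plane tree on 12 nodes has 11 edges, and such trees are counted by C_11. So Q = C_11 = 58786.
Non-crossing handshake pairings of 2n people are counted by C_n; 18 people gives n = 9. So R = C_9 = 4862.
P + Q − R = 132 + 58786 − 4862 = 54056.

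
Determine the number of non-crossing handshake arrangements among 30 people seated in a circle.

9694845

Non-crossing handshake pairings of 2n people are counted by C_n; 30 people gives n = 15.
C_15 = C(30,15)/16 = 155117520/16 = 9694845.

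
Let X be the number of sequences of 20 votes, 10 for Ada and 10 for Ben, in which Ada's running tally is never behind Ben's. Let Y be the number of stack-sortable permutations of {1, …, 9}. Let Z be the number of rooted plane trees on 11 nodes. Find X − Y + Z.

28730

Reading a vote for the leader as '(' and for the other as ')' turns such a sequence into a balanced string of 10 pairs, so the count is C_10. So X = C_10 = 16796.
Stack-sortable permutations are exactly the 231-avoiding ones, counted by C_n; here n = 9. So Y = C_9 = 4862.
Rooted ordered (plane) trees on m nodes have m−1 edges and are counted by C_{m−1}; m = 11 gives C_10. So Z = C_10 = 16796.
X − Y + Z = 16796 − 4862 + 16796 = 28730.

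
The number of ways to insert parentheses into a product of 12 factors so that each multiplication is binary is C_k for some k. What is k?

Ways to associate a product of 12 factors correspond to binary trees on 12 leaves, so the count is C_11.

11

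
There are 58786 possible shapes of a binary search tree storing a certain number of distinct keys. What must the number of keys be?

Binary search tree shapes on n keys are counted by C_n. The Catalan number equal to 58786 is C_11.

11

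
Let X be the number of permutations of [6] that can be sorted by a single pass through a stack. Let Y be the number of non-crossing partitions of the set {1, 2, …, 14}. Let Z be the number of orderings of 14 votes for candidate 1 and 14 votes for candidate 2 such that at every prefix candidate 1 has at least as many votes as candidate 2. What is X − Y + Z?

132

Stack-sortable permutations are exactly the 231-avoiding ones, counted by C_n; here n = 6. So X = C_6 = 132.
The non-crossing partitions of [14] form a lattice of size C_14. So Y = C_14 = 2674440.
Reading a vote for the leader as '(' and for the other as ')' turns such a sequence into a balanced string of 14 pairs, so the count is C_14. So Z = C_14 = 2674440.
X − Y + Z = 132 − 2674440 + 2674440 = 132.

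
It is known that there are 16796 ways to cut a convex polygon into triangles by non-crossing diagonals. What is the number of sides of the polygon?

12

Triangulations of a convex m-gon are counted by C_{m−2}; 16796 = C_10.
So m − 2 = 10, giving m = 12 sides.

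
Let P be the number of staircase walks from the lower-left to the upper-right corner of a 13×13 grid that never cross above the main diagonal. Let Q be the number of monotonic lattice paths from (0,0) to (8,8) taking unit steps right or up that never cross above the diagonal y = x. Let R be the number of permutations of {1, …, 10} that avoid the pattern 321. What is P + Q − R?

727534

Monotone paths in an n×n grid that stay weakly below the diagonal are counted by C_n; here n = 13. So P = C_13 = 742900.
Monotone paths in an n×n grid that stay weakly below the diagonal are counted by C_n; here n = 8. So Q = C_8 = 1430.
For any fixed pattern of length 3, the pattern-avoiding permutations of [10] number C_10. So R = C_10 = 16796.
P + Q − R = 742900 + 1430 − 16796 = 727534.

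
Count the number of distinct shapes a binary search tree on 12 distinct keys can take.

Binary trees (left/right distinguished) on n nodes are counted by C_n; here n = 12.
C_12 = 208012.

208012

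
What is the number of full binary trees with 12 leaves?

A full binary tree with L leaves has L−1 internal nodes and is counted by C_{L−1}; L = 12 gives C_11.
C_11 = C_10 · 2(2·10+1)/(10+2) = 16796 · 42/12 = 58786.

58786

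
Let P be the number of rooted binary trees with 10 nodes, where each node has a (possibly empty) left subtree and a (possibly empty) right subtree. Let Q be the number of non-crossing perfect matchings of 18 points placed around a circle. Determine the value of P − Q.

11934

Binary trees (left/right distinguished) on n nodes are counted by C_n; here n = 10. So P = C_10 = 16796.
Pairing 18 circle points by 9 non-crossing chords gives C_9 matchings. So Q = C_9 = 4862.
P − Q = 16796 − 4862 = 11934.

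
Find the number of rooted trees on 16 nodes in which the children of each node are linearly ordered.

A rooted plane tree on 16 nodes has 15 edges, and such trees are counted by C_15.
C_15 = C_14 · 2(2·14+1)/(14+2) = 2674440 · 58/16 = 9694845.

9694845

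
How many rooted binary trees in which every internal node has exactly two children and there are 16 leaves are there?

Full binary trees with 16 leaves have 16−1 = 15 internal nodes, so there are C_15 of them.
C_15 = 9694845.

9694845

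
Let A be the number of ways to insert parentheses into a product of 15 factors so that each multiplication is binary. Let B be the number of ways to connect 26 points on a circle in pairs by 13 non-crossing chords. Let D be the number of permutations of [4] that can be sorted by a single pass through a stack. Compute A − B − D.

Ways to associate a product of 15 factors correspond to binary trees on 15 leaves, so the count is C_14. So A = C_14 = 2674440.
Non-crossing perfect matchings of 2n points on a circle are counted by C_n; with 26 points, n = 13. So B = C_13 = 742900.
Stack-sortable permutations are exactly the 231-avoiding ones, counted by C_n; here n = 4. So D = C_4 = 14.
A − B − D = 2674440 − 742900 − 14 = 1931526.

1931526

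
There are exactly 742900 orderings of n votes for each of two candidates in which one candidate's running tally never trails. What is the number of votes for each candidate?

Such ballot sequences with n votes each are counted by C_n; 742900 = C_13.

13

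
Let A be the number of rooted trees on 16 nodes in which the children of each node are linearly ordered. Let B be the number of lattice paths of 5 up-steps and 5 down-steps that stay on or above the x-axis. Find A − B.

9694803

A rooted plane tree on 16 nodes has 15 edges, and such trees are counted by C_15. So A = C_15 = 9694845.
Dyck paths of semilength n (length 2n) are counted by C_n; here n = 5. So B = C_5 = 42.
A − B = 9694845 − 42 = 9694803.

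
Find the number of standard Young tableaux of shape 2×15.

By the hook-length formula (or a Dyck-path bijection), SYT of shape 2×15 number C_15.
C_15 = C(30,15)/16 = 155117520/16 = 9694845.

9694845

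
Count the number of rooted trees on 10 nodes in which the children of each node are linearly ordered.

A rooted plane tree on 10 nodes has 9 edges, and such trees are counted by C_9.
C_9 = C(18,9)/10 = 48620/10 = 4862.

4862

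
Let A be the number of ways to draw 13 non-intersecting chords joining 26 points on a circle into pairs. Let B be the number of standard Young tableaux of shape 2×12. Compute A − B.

Non-crossing perfect matchings of 2n points on a circle are counted by C_n; with 26 points, n = 13. So A = C_13 = 742900.
Standard Young tableaux of shape 2×n are counted by C_n; here n = 12. So B = C_12 = 208012.
A − B = 742900 − 208012 = 534888.

534888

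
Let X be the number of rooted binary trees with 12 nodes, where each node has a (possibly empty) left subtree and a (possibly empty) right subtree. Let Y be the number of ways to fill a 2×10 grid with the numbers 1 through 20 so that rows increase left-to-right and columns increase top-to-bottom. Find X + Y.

224808

Rooted binary trees with 12 nodes (each child slot possibly empty) number C_12. So X = C_12 = 208012.
Standard Young tableaux of shape 2×n are counted by C_n; here n = 10. So Y = C_10 = 16796.
X + Y = 208012 + 16796 = 224808.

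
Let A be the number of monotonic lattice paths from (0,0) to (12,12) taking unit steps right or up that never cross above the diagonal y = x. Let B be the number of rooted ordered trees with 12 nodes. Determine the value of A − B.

149226

Monotone paths in an n×n grid that stay weakly below the diagonal are counted by C_n; here n = 12. So A = C_12 = 208012.
Rooted ordered (plane) trees on m nodes have m−1 edges and are counted by C_{m−1}; m = 12 gives C_11. So B = C_11 = 58786.
A − B = 208012 − 58786 = 149226.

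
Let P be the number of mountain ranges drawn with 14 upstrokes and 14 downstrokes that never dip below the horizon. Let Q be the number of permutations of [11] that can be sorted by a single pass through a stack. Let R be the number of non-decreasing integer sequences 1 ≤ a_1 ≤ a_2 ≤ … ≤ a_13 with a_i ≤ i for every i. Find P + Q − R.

Paths of 14 up- and 14 down-steps that never dip below the axis are Dyck paths; their count is C_14. So P = C_14 = 2674440.
By Knuth's characterisation, the stack-sortable permutations of length 11 are the 231-avoiders, numbering C_11. So Q = C_11 = 58786.
Such sub-staircase sequences of length n are counted by C_n; here n = 13. So R = C_13 = 742900.
P + Q − R = 2674440 + 58786 − 742900 = 1990326.

1990326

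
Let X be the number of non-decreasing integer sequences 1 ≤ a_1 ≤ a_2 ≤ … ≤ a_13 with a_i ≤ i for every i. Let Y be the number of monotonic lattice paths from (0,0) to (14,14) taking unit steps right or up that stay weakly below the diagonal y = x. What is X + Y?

Weakly increasing sequences with a_i ≤ i biject with Dyck paths of semilength 13, so there are C_13. So X = C_13 = 742900.
Sub-diagonal monotone paths from (0,0) to (14,14) biject with Dyck paths of semilength 14, giving C_14. So Y = C_14 = 2674440.
X + Y = 742900 + 2674440 = 3417340.

3417340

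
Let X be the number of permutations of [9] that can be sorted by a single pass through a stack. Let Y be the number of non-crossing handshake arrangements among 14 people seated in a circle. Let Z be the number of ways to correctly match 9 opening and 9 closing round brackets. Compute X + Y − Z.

Stack-sortable permutations are exactly the 231-avoiding ones, counted by C_n; here n = 9. So X = C_9 = 4862.
With 14 = 2·7 people, non-crossing handshake pairings are non-crossing perfect matchings on a circle, counted by C_7. So Y = C_7 = 429.
Balanced strings of n pairs of brackets are counted by C_n; here n = 9. So Z = C_9 = 4862.
X + Y − Z = 4862 + 429 − 4862 = 429.

429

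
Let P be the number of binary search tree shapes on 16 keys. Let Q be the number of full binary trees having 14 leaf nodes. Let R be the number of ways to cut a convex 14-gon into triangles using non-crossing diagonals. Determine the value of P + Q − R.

Binary trees (left/right distinguished) on n nodes are counted by C_n; here n = 16. So P = C_16 = 35357670.
Full binary trees with 14 leaves have 14−1 = 13 internal nodes, so there are C_13 of them. So Q = C_13 = 742900.
The number of triangulations of a 14-gon is the Catalan number C_12 (index = sides − 2). So R = C_12 = 208012.
P + Q − R = 35357670 + 742900 − 208012 = 35892558.

35892558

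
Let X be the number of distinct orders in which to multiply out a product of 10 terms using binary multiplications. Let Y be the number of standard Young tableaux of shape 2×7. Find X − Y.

4433

Ways to associate a product of 10 factors correspond to binary trees on 10 leaves, so the count is C_9. So X = C_9 = 4862.
Standard Young tableaux of shape 2×n are counted by C_n; here n = 7. So Y = C_7 = 429.
X − Y = 4862 − 429 = 4433.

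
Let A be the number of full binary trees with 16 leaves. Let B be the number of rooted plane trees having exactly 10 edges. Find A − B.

9678049

Full binary trees with 16 leaves have 16−1 = 15 internal nodes, so there are C_15 of them. So A = C_15 = 9694845.
Rooted ordered trees with n edges are counted by C_n; here n = 10. So B = C_10 = 16796.
A − B = 9694845 − 16796 = 9678049.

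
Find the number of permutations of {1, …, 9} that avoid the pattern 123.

4862

Permutations of [n] avoiding any single length-3 pattern are counted by C_n; here n = 9.
C_9 = C(18,9)/10 = 48620/10 = 4862.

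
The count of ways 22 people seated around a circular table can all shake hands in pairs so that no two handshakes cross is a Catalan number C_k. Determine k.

Non-crossing handshake pairings of 2n people are counted by C_n; 22 people gives n = 11.

11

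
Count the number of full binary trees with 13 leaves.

A full binary tree with L leaves has L−1 internal nodes and is counted by C_{L−1}; L = 13 gives C_12.
C_12 = C_11 · 2(2·11+1)/(11+2) = 58786 · 46/13 = 208012.

208012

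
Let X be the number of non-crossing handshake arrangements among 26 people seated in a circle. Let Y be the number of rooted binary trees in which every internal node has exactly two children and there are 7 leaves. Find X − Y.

With 26 = 2·13 people, non-crossing handshake pairings are non-crossing perfect matchings on a circle, counted by C_13. So X = C_13 = 742900.
A full binary tree with L leaves has L−1 internal nodes and is counted by C_{L−1}; L = 7 gives C_6. So Y = C_6 = 132.
X − Y = 742900 − 132 = 742768.

742768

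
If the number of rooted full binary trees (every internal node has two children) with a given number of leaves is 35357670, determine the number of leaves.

Full binary trees with L leaves are counted by C_{L−1}; 35357670 = C_16.
So the index is 16, and the number of leaves is 16 + 1 = 17.

17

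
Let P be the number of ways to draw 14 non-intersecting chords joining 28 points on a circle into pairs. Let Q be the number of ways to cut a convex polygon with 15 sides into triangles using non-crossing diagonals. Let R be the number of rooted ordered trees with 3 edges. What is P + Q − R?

3417335

Non-crossing perfect matchings of 2n points on a circle are counted by C_n; with 28 points, n = 14. So P = C_14 = 2674440.
The number of triangulations of a 15-gon is the Catalan number C_13 (index = sides − 2). So Q = C_13 = 742900.
A rooted plane tree with 3 edges has 4 nodes, and the count is C_3. So R = C_3 = 5.
P + Q − R = 2674440 + 742900 − 5 = 3417335.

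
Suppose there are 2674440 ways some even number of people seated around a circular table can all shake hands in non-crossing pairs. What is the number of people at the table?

28

Non-crossing handshake pairings of 2n people are counted by C_n; 2674440 = C_14.
So n = 14, and there are 2n = 28 people.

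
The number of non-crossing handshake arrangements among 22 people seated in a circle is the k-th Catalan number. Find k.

11

Non-crossing handshake pairings of 2n people are counted by C_n; 22 people gives n = 11.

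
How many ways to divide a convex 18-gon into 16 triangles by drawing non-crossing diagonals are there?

35357670

The number of triangulations of an 18-gon is the Catalan number C_16 (index = sides − 2).
C_16 = C_15 · 2(2·15+1)/(15+2) = 9694845 · 62/17 = 35357670.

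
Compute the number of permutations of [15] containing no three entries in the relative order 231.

Permutations of [n] avoiding any single length-3 pattern are counted by C_n; here n = 15.
C_15 = C(30,15)/16 = 155117520/16 = 9694845.

9694845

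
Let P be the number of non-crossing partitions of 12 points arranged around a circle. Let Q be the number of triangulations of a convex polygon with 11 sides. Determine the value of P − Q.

203150

Non-crossing partitions of an n-element set are counted by C_n; here n = 12. So P = C_12 = 208012.
Triangulations of a convex m-gon are counted by C_{m−2}; with m = 11 this is C_9. So Q = C_9 = 4862.
P − Q = 208012 − 4862 = 203150.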